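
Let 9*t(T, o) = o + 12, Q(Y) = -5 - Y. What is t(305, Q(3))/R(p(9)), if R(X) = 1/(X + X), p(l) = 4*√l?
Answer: 32/3 ≈ 10.667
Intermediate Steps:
t(T, o) = 4/3 + o/9 (t(T, o) = (o + 12)/9 = (12 + o)/9 = 4/3 + o/9)
R(X) = 1/(2*X)
t(305, Q(3))/R(p(9)) = (4/3 + (-5 - 1*3)/9)/((1/(2*((4*√9))))) = (4/3 + (-5 - 3)/9)/((1/(2*((4*3))))) = (4/3 + (⅑)*(-8))/(((½)/12)) = (4/3 - 8/9)/(((½)*(1/12))) = 4/(9*(1/24)) = (4/9)*24 = 32/3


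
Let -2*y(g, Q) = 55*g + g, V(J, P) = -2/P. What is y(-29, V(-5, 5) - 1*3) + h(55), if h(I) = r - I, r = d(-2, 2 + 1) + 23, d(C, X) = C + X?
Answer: 781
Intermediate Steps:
r = 24 (r = (-2 + (2 + 1)) + 23 = (-2 + 3) + 23 = 1 + 23 = 24)
y(g, Q) = -28*g (y(g, Q) = -(55*g + g)/2 = -28*g)
h(I) = 24 - I
y(-29, V(-5, 5) - 1*3) + h(55) = -28*(-29) + (24 - 1*55) = 812 + (24 - 55) = 812 - 31 = 781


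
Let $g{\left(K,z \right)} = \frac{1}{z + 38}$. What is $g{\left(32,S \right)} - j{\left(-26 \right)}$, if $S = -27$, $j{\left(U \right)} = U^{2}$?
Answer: $- \frac{7435}{11} \approx -675.91$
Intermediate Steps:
$g{\left(K,z \right)} = \frac{1}{38 + z}$
$g{\left(32,S \right)} - j{\left(-26 \right)} = \frac{1}{38 - 27} - \left(-26\right)^{2} = \frac{1}{11} - 676 = - \frac{7435}{11}$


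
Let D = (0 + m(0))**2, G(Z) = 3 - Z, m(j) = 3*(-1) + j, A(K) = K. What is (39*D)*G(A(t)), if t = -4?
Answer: 2457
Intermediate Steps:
m(j) = -3 + j
D = 9 (D = (0 + (-3 + 0))**2 = (0 - 3)**2 = (-3)**2 = 9)
(39*D)*G(A(t)) = (39*9)*(3 - 1*(-4)) = 351*(3 + 4) = 351*7 = 2457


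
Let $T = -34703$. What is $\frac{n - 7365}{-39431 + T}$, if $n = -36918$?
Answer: $\frac{44283}{74134} \approx 0.59734$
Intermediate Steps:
$\frac{n - 7365}{-39431 + T} = \frac{-36918 - 7365}{-39431 - 34703} = - \frac{44283}{-74134} = \left(-44283\right) \left(- \frac{1}{74134}\right) = \frac{44283}{74134}$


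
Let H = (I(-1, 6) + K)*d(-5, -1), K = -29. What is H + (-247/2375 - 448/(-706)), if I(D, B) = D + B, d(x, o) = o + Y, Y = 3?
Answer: -2094589/44125 ≈ -47.469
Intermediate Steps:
d(x, o) = 3 + o (d(x, o) = o + 3 = 3 + o)
I(D, B) = B + D
H = -48 (H = ((6 - 1) - 29)*(3 - 1) = (5 - 29)*2 = -24*2 = -48)
H + (-247/2375 - 448/(-706)) = -48 + (-247/2375 - 448/(-706)) = -48 + (-247*1/2375 - 448*(-1/706)) = -48 + (-13/125 + 224/353) = -48 + 23411/44125 = -2094589/44125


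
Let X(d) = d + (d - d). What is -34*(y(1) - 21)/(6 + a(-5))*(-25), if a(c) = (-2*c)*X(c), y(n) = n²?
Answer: 4250/11 ≈ 386.36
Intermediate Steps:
X(d) = d (X(d) = d + 0 = d)
a(c) = -2*c² (a(c) = (-2*c)*c = -2*c²)
-34*(y(1) - 21)/(6 + a(-5))*(-25) = -34*(1² - 21)/(6 - 2*(-5)²)*(-25) = -34*(1 - 21)/(6 - 2*25)*(-25) = -(-680)/(6 - 50)*(-25) = -(-680)/(-44)*(-25) = -(-680)*(-1)/44*(-25) = -34*5/11*(-25) = -170/11*(-25) = 4250/11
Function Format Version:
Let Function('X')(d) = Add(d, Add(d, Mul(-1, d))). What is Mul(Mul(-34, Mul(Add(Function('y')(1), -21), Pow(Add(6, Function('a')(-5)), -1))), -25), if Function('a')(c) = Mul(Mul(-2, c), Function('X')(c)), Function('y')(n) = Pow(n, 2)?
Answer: Rational(4250, 11) ≈ 386.36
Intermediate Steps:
Function('X')(d) = d (Function('X')(d) = Add(d, 0) = d)
Function('a')(c) = Mul(-2, Pow(c, 2)) (Function('a')(c) = Mul(Mul(-2, c), c) = Mul(-2, Pow(c, 2)))
Mul(Mul(-34, Mul(Add(Function('y')(1), -21), Pow(Add(6, Function('a')(-5)), -1))), -25) = Mul(Mul(-34, Mul(Add(Pow(1, 2), -21), Pow(Add(6, Mul(-2, Pow(-5, 2))), -1))), -25) = Mul(Mul(-34, Mul(Add(1, -21), Pow(Add(6, Mul(-2, 25)), -1))), -25) = Mul(Mul(-34, Mul(-20, Pow(Add(6, -50), -1))), -25) = Mul(Mul(-34, Mul(-20, Pow(-44, -1))), -25) = Mul(Mul(-34, Mul(-20, Rational(-1, 44))), -25) = Mul(Mul(-34, Rational(5, 11)), -25) = Mul(Rational(-170, 11), -25) = Rational(4250, 11)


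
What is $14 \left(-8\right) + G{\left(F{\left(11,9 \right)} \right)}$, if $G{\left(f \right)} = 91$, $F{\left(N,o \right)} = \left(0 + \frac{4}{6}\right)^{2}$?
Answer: $-21$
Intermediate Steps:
$F{\left(N,o \right)} = \frac{4}{9}$ ($F{\left(N,o \right)} = \left(0 + 4 \cdot \frac{1}{6}\right)^{2} = \left(0 + \frac{2}{3}\right)^{2} = \left(\frac{2}{3}\right)^{2} = \frac{4}{9}$)
$14 \left(-8\right) + G{\left(F{\left(11,9 \right)} \right)} = 14 \left(-8\right) + 91 = -112 + 91 = -21$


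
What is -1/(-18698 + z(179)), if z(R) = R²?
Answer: -1/13343 ≈ -7.4946e-5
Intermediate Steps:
-1/(-18698 + z(179)) = -1/(-18698 + 179²) = -1/(-18698 + 32041) = -1/13343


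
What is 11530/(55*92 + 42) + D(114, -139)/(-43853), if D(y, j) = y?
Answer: 252521731/111869003 ≈ 2.2573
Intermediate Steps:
11530/(55*92 + 42) + D(114, -139)/(-43853) = 11530/(55*92 + 42) + 114/(-43853) = 11530/(5060 + 42) + 114*(-1/43853) = 11530/5102 - 114/43853 = 11530*(1/5102) - 114/43853 = 5765/2551 - 114/43853 = 252521731/111869003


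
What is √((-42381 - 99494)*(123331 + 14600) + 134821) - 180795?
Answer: -180795 + 2*I*√4892206451 ≈ -1.808e+5 + 1.3989e+5*I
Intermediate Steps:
√((-42381 - 99494)*(123331 + 14600) + 134821) - 180795 = √(-141875*137931 + 134821) - 180795 = √(-19568960625 + 134821) - 180795 = √(-19568825804) - 180795 = 2*I*√4892206451 - 180795 = -180795 + 2*I*√4892206451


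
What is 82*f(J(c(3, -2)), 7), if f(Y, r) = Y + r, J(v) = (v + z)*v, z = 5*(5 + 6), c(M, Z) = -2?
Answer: -8118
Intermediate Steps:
z = 55 (z = 5*11 = 55)
J(v) = v*(55 + v) (J(v) = (v + 55)*v = (55 + v)*v = v*(55 + v))
82*f(J(c(3, -2)), 7) = 82*(-2*(55 - 2) + 7) = 82*(-2*53 + 7) = 82*(-106 + 7) = 82*(-99) = -8118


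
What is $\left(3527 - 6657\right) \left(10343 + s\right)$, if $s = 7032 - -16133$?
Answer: $-104880040$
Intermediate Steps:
$s = 23165$ ($s = 7032 + 16133 = 23165$)
$\left(3527 - 6657\right) \left(10343 + s\right) = \left(3527 - 6657\right) \left(10343 + 23165\right) = \left(-3130\right) 33508 = -104880040$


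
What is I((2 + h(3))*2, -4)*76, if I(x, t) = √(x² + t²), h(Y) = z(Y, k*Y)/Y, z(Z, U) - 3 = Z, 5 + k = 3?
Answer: 304*√5 ≈ 679.76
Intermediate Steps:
k = -2 (k = -5 + 3 = -2)
z(Z, U) = 3 + Z
h(Y) = (3 + Y)/Y
I(x, t) = √(t² + x²)
I((2 + h(3))*2, -4)*76 = √((-4)² + ((2 + (3 + 3)/3)*2)²)*76 = √(16 + ((2 + (⅓)*6)*2)²)*76 = √(16 + ((2 + 2)*2)²)*76 = √(16 + (4*2)²)*76 = √(16 + 8²)*76 = √(16 + 64)*76 = √80*76 = (4*√5)*76 = 304*√5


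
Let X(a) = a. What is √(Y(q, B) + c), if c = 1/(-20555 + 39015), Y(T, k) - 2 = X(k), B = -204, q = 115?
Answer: I*√17208961185/9230 ≈ 14.213*I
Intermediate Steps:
Y(T, k) = 2 + k
c = 1/18460 ≈ 5.4171e-5
√(Y(q, B) + c) = √((2 - 204) + 1/18460) = √(-202 + 1/18460) = √(-3728919/18460) = I*√17208961185/9230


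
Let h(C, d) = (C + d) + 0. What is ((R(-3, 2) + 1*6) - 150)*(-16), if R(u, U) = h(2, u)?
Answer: 2320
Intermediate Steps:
h(C, d) = C + d
R(u, U) = 2 + u
((R(-3, 2) + 1*6) - 150)*(-16) = (((2 - 3) + 1*6) - 150)*(-16) = ((-1 + 6) - 150)*(-16) = (5 - 150)*(-16) = -145*(-16) = 2320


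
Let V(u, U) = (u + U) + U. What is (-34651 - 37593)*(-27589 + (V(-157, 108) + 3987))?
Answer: 1700840492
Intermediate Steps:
V(u, U) = u + 2*U (V(u, U) = (U + u) + U = u + 2*U)
(-34651 - 37593)*(-27589 + (V(-157, 108) + 3987)) = (-34651 - 37593)*(-27589 + ((-157 + 2*108) + 3987)) = -72244*(-27589 + ((-157 + 216) + 3987)) = -72244*(-27589 + (59 + 3987)) = -72244*(-27589 + 4046) = -72244*(-23543) = 1700840492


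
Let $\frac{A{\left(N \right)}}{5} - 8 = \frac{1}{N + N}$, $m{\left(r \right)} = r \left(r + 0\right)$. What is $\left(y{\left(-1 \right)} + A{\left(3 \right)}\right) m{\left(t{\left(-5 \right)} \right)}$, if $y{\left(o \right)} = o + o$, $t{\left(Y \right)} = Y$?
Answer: $\frac{5825}{6} \approx 970.83$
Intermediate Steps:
$m{\left(r \right)} = r^{2}$ ($m{\left(r \right)} = r r = r^{2}$)
$A{\left(N \right)} = 40 + \frac{5}{2 N}$ ($A{\left(N \right)} = 40 + \frac{5}{N + N} = 40 + \frac{5}{2 N}$)
$y{\left(o \right)} = 2 o$
$\left(y{\left(-1 \right)} + A{\left(3 \right)}\right) m{\left(t{\left(-5 \right)} \right)} = \left(2 \left(-1\right) + \left(40 + \frac{5}{2 \cdot 3}\right)\right) \left(-5\right)^{2} = \left(-2 + \left(40 + \frac{5}{2} \cdot \frac{1}{3}\right)\right) 25 = \left(-2 + \left(40 + \frac{5}{6}\right)\right) 25 = \left(-2 + \frac{245}{6}\right) 25 = \frac{233}{6} \cdot 25 = \frac{5825}{6}$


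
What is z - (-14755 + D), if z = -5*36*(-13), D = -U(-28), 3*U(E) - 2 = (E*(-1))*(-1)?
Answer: 51259/3 ≈ 17086.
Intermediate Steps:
U(E) = 2/3 + E/3 (U(E) = 2/3 + ((E*(-1))*(-1))/3 = 2/3 + (-E*(-1))/3 = 2/3 + E/3)
D = 26/3 (D = -(2/3 + (1/3)*(-28)) = -(2/3 - 28/3) = -1*(-26/3) = 26/3 ≈ 8.6667)
z = 2340 (z = -180*(-13) = 2340)
z - (-14755 + D) = 2340 - (-14755 + 26/3) = 2340 - 1*(-44239/3) = 2340 + 44239/3 = 51259/3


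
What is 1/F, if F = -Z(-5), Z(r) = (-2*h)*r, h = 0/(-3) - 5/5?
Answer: 1/10 ≈ 0.10000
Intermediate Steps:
h = -1 (h = 0*(-1/3) - 5*1/5 = 0 - 1 = -1)
Z(r) = 2*r (Z(r) = (-2*(-1))*r = 2*r)
F = 10 (F = -2*(-5) = -1*(-10) = 10)
1/F = 1/10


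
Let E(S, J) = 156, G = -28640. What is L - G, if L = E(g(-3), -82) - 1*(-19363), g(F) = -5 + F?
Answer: 48159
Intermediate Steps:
L = 19519 (L = 156 - 1*(-19363) = 156 + 19363 = 19519)
L - G = 19519 - 1*(-28640) = 19519 + 28640 = 48159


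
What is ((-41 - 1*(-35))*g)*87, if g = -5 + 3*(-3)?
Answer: 7308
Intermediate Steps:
g = -14 (g = -5 - 9 = -14)
((-41 - 1*(-35))*g)*87 = ((-41 - 1*(-35))*(-14))*87 = ((-41 + 35)*(-14))*87 = -6*(-14)*87 = 84*87 = 7308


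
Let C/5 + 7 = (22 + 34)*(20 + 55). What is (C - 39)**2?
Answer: 437897476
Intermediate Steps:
C = 20965 (C = -35 + 5*((22 + 34)*(20 + 55)) = -35 + 5*(56*75) = -35 + 5*4200 = -35 + 21000 = 20965)
(C - 39)**2 = (20965 - 39)**2 = 20926**2 = 437897476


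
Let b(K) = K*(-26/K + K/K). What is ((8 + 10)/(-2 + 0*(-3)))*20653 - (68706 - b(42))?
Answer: -254567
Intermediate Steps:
b(K) = K*(1 - 26/K) (b(K) = K*(-26/K + 1) = K*(1 - 26/K))
((8 + 10)/(-2 + 0*(-3)))*20653 - (68706 - b(42)) = ((8 + 10)/(-2 + 0*(-3)))*20653 - (68706 - (-26 + 42)) = (18/(-2 + 0))*20653 - (68706 - 1*16) = (18/(-2))*20653 - (68706 - 16) = (18*(-1/2))*20653 - 1*68690 = -9*20653 - 68690 = -185877 - 68690 = -254567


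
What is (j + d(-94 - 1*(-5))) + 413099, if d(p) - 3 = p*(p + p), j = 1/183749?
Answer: 78818031057/183749 ≈ 4.2894e+5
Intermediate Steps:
j = 1/183749 ≈ 5.4422e-6
d(p) = 3 + 2*p² (d(p) = 3 + p*(p + p) = 3 + p*(2*p) = 3 + 2*p²)
(j + d(-94 - 1*(-5))) + 413099 = (1/183749 + (3 + 2*(-94 - 1*(-5))²)) + 413099 = (1/183749 + (3 + 2*(-94 + 5)²)) + 413099 = (1/183749 + (3 + 2*(-89)²)) + 413099 = (1/183749 + (3 + 2*7921)) + 413099 = (1/183749 + (3 + 15842)) + 413099 = (1/183749 + 15845) + 413099 = 2911502906/183749 + 413099 = 78818031057/183749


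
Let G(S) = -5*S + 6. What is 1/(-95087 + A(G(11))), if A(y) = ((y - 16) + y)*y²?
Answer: -1/368801 ≈ -2.7115e-6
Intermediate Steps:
G(S) = 6 - 5*S
A(y) = y²*(-16 + 2*y) (A(y) = ((-16 + y) + y)*y² = (-16 + 2*y)*y² = y²*(-16 + 2*y))
1/(-95087 + A(G(11))) = 1/(-95087 + 2*(6 - 5*11)²*(-8 + (6 - 5*11))) = 1/(-95087 + 2*(6 - 55)²*(-8 + (6 - 55))) = 1/(-95087 + 2*(-49)²*(-8 - 49)) = 1/(-95087 + 2*2401*(-57)) = 1/(-95087 - 273714) = 1/(-368801) = -1/368801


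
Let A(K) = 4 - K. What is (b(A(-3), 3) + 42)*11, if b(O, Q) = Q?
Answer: 495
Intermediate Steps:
(b(A(-3), 3) + 42)*11 = (3 + 42)*11 = 45*11 = 495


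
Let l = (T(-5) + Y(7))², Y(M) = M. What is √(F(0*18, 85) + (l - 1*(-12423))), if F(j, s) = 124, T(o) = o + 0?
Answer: √12551 ≈ 112.03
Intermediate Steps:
T(o) = o
l = 4 (l = (-5 + 7)² = 2² = 4)
√(F(0*18, 85) + (l - 1*(-12423))) = √(124 + (4 - 1*(-12423))) = √(124 + (4 + 12423)) = √(124 + 12427) = √12551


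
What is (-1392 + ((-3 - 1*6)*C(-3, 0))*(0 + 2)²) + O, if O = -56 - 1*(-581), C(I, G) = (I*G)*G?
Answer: -867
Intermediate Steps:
C(I, G) = I*G² (C(I, G) = (G*I)*G = I*G²)
O = 525 (O = -56 + 581 = 525)
(-1392 + ((-3 - 1*6)*C(-3, 0))*(0 + 2)²) + O = (-1392 + ((-3 - 1*6)*(-3*0²))*(0 + 2)²) + 525 = (-1392 + ((-3 - 6)*(-3*0))*2²) + 525 = (-1392 - 9*0*4) + 525 = (-1392 + 0*4) + 525 = (-1392 + 0) + 525 = -1392 + 525 = -867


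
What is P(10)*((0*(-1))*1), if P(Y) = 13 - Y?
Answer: 0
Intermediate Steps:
P(10)*((0*(-1))*1) = (13 - 1*10)*((0*(-1))*1) = (13 - 10)*(0*1) = 3*0 = 0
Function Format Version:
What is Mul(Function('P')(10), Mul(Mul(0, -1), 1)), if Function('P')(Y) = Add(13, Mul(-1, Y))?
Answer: 0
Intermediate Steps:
Mul(Function('P')(10), Mul(Mul(0, -1), 1)) = Mul(Add(13, Mul(-1, 10)), Mul(Mul(0, -1), 1)) = Mul(Add(13, -10), Mul(0, 1)) = Mul(3, 0) = 0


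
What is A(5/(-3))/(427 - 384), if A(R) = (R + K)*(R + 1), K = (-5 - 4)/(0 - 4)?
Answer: -7/774 ≈ -0.0090439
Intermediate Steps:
K = 9/4 (K = -9/(-4) = -9*(-1/4) = 9/4 ≈ 2.2500)
A(R) = (1 + R)*(9/4 + R) (A(R) = (R + 9/4)*(R + 1) = (9/4 + R)*(1 + R) = (1 + R)*(9/4 + R))
A(5/(-3))/(427 - 384) = (9/4 + (5/(-3))**2 + 13*(5/(-3))/4)/(427 - 384) = (9/4 + (5*(-1/3))**2 + 13*(5*(-1/3))/4)/43 = (9/4 + (-5/3)**2 + (13/4)*(-5/3))/43 = (9/4 + 25/9 - 65/12)/43 = (1/43)*(-7/18) = -7/774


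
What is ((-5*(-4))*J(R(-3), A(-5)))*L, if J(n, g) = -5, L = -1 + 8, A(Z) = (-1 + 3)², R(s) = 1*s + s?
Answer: -700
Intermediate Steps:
R(s) = 2*s (R(s) = s + s = 2*s)
A(Z) = 4 (A(Z) = 2² = 4)
L = 7
((-5*(-4))*J(R(-3), A(-5)))*L = (-5*(-4)*(-5))*7 = (20*(-5))*7 = -100*7 = -700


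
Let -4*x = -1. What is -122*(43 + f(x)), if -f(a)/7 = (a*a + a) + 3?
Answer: -19337/8 ≈ -2417.1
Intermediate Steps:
x = ¼ (x = -¼*(-1) = ¼ ≈ 0.25000)
f(a) = -21 - 7*a - 7*a² (f(a) = -7*((a*a + a) + 3) = -7*((a² + a) + 3) = -7*((a + a²) + 3) = -7*(3 + a + a²) = -21 - 7*a - 7*a²)
-122*(43 + f(x)) = -122*(43 + (-21 - 7*¼ - 7*(¼)²)) = -122*(43 + (-21 - 7/4 - 7*1/16)) = -122*(43 + (-21 - 7/4 - 7/16)) = -122*(43 - 371/16) = -122*317/16 = -19337/8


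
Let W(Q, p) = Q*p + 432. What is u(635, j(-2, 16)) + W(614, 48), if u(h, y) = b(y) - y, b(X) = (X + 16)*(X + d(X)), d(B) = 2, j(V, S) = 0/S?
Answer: 29936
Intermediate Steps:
j(V, S) = 0
W(Q, p) = 432 + Q*p
b(X) = (2 + X)*(16 + X) (b(X) = (X + 16)*(X + 2) = (16 + X)*(2 + X) = (2 + X)*(16 + X))
u(h, y) = 32 + y**2 + 17*y (u(h, y) = (32 + y**2 + 18*y) - y = 32 + y**2 + 17*y)
u(635, j(-2, 16)) + W(614, 48) = (32 + 0**2 + 17*0) + (432 + 614*48) = (32 + 0 + 0) + (432 + 29472) = 32 + 29904 = 29936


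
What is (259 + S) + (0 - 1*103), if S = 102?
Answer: 258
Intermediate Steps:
(259 + S) + (0 - 1*103) = (259 + 102) + (0 - 1*103) = 361 + (0 - 103) = 361 - 103 = 258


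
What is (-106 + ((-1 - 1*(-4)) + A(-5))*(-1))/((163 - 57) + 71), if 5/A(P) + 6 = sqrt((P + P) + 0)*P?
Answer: (-545*sqrt(10) + 649*I)/(177*(-6*I + 5*sqrt(10))) ≈ -0.61523 - 0.0015617*I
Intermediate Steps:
A(P) = 5/(-6 + sqrt(2)*P**(3/2)) (A(P) = 5/(-6 + sqrt((P + P) + 0)*P) = 5/(-6 + sqrt(2*P + 0)*P) = 5/(-6 + sqrt(2*P)*P) = 5/(-6 + (sqrt(2)*sqrt(P))*P) = 5/(-6 + sqrt(2)*P**(3/2)))
(-106 + ((-1 - 1*(-4)) + A(-5))*(-1))/((163 - 57) + 71) = (-106 + ((-1 - 1*(-4)) + 5/(-6 + sqrt(2)*(-5)**(3/2)))*(-1))/((163 - 57) + 71) = (-106 + ((-1 + 4) + 5/(-6 + sqrt(2)*(-5*I*sqrt(5))))*(-1))/(106 + 71) = (-106 + (3 + 5/(-6 - 5*I*sqrt(10)))*(-1))/177 = (-106 + (-3 - 5/(-6 - 5*I*sqrt(10))))*(1/177) = (-109 - 5/(-6 - 5*I*sqrt(10)))*(1/177) = -109/177 - 5/(177*(-6 - 5*I*sqrt(10)))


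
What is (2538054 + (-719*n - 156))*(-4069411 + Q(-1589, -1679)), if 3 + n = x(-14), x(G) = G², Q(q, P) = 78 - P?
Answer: -9758834808674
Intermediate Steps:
n = 193 (n = -3 + (-14)² = -3 + 196 = 193)
(2538054 + (-719*n - 156))*(-4069411 + Q(-1589, -1679)) = (2538054 + (-719*193 - 156))*(-4069411 + (78 - 1*(-1679))) = (2538054 + (-138767 - 156))*(-4069411 + (78 + 1679)) = (2538054 - 138923)*(-4069411 + 1757) = 2399131*(-4067654) = -9758834808674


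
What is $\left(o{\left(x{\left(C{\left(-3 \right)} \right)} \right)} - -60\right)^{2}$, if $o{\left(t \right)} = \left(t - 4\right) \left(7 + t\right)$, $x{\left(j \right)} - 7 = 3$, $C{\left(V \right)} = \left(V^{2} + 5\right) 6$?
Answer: $26244$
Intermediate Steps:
$C{\left(V \right)} = 30 + 6 V^{2}$ ($C{\left(V \right)} = \left(5 + V^{2}\right) 6 = 30 + 6 V^{2}$)
$x{\left(j \right)} = 10$ ($x{\left(j \right)} = 7 + 3 = 10$)
$o{\left(t \right)} = \left(-4 + t\right) \left(7 + t\right)$
$\left(o{\left(x{\left(C{\left(-3 \right)} \right)} \right)} - -60\right)^{2} = \left(\left(-28 + 10^{2} + 3 \cdot 10\right) - -60\right)^{2} = \left(\left(-28 + 100 + 30\right) + 60\right)^{2} = \left(102 + 60\right)^{2} = 162^{2} = 26244$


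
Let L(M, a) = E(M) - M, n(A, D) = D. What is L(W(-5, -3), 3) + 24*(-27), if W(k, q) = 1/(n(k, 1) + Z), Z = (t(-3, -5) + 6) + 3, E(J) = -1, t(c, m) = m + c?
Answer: -1299/2 ≈ -649.50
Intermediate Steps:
t(c, m) = c + m
Z = 1 (Z = ((-3 - 5) + 6) + 3 = (-8 + 6) + 3 = -2 + 3 = 1)
W(k, q) = ½ (W(k, q) = 1/(1 + 1) = 1/2 = ½)
L(M, a) = -1 - M
L(W(-5, -3), 3) + 24*(-27) = (-1 - 1*½) + 24*(-27) = (-1 - ½) - 648 = -3/2 - 648 = -1299/2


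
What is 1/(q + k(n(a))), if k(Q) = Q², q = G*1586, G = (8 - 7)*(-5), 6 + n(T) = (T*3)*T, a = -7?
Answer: 1/11951 ≈ 8.3675e-5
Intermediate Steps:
n(T) = -6 + 3*T² (n(T) = -6 + (T*3)*T = -6 + (3*T)*T = -6 + 3*T²)
G = -5 (G = 1*(-5) = -5)
q = -7930 (q = -5*1586 = -7930)
1/(q + k(n(a))) = 1/(-7930 + (-6 + 3*(-7)²)²) = 1/(-7930 + (-6 + 3*49)²) = 1/(-7930 + (-6 + 147)²) = 1/(-7930 + 141²) = 1/(-7930 + 19881) = 1/11951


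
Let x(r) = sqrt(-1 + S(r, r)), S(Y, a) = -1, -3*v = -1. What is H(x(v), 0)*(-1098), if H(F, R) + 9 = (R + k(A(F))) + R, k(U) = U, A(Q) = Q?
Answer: 9882 - 1098*I*sqrt(2) ≈ 9882.0 - 1552.8*I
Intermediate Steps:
v = 1/3 (v = -1/3*(-1) = 1/3 ≈ 0.33333)
x(r) = I*sqrt(2) (x(r) = sqrt(-1 - 1) = sqrt(-2) = I*sqrt(2))
H(F, R) = -9 + F + 2*R (H(F, R) = -9 + ((R + F) + R) = -9 + ((F + R) + R) = -9 + (F + 2*R) = -9 + F + 2*R)
H(x(v), 0)*(-1098) = (-9 + I*sqrt(2) + 2*0)*(-1098) = (-9 + I*sqrt(2) + 0)*(-1098) = (-9 + I*sqrt(2))*(-1098) = 9882 - 1098*I*sqrt(2)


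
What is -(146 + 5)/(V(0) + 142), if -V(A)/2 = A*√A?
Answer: -151/142 ≈ -1.0634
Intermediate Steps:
V(A) = -2*A^(3/2) (V(A) = -2*A*√A = -2*A^(3/2))
-(146 + 5)/(V(0) + 142) = -(146 + 5)/(-2*0^(3/2) + 142) = -151/(-2*0 + 142) = -151/(0 + 142) = -151/142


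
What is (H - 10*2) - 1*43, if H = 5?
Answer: -58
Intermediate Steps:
(H - 10*2) - 1*43 = (5 - 10*2) - 1*43 = (5 - 20) - 43 = -15 - 43 = -58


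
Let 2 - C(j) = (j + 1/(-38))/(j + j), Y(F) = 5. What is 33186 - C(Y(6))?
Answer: 12610109/380 ≈ 33185.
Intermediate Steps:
C(j) = 2 - (-1/38 + j)/(2*j) (C(j) = 2 - (j + 1/(-38))/(j + j) = 2 - (j - 1/38)/(2*j) = 2 - (-1/38 + j)*1/(2*j) = 2 - (-1/38 + j)/(2*j))
33186 - C(Y(6)) = 33186 - (1 + 114*5)/(76*5) = 33186 - (1 + 570)/(76*5) = 33186 - 571/(76*5) = 33186 - 1*571/380 = 33186 - 571/380 = 12610109/380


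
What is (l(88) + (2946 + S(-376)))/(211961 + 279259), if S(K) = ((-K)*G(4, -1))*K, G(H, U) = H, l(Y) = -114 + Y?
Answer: -46882/40935 ≈ -1.1453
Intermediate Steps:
S(K) = -4*K**2 (S(K) = (-K*4)*K = (-4*K)*K = -4*K**2)
(l(88) + (2946 + S(-376)))/(211961 + 279259) = ((-114 + 88) + (2946 - 4*(-376)**2))/(211961 + 279259) = (-26 + (2946 - 4*141376))/491220 = (-26 + (2946 - 565504))*(1/491220) = (-26 - 562558)*(1/491220) = -562584*1/491220 = -46882/40935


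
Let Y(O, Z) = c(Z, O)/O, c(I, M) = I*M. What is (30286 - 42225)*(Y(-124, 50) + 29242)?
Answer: -349717188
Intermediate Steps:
Y(O, Z) = Z (Y(O, Z) = (Z*O)/O = (O*Z)/O = Z)
(30286 - 42225)*(Y(-124, 50) + 29242) = (30286 - 42225)*(50 + 29242) = -11939*29292 = -349717188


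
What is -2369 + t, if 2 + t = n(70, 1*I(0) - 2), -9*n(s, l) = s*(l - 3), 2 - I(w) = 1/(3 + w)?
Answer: -63317/27 ≈ -2345.1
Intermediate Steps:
I(w) = 2 - 1/(3 + w)
n(s, l) = -s*(-3 + l)/9 (n(s, l) = -s*(l - 3)/9 = -s*(-3 + l)/9)
t = 646/27 (t = -2 + (1/9)*70*(3 - (1*((5 + 2*0)/(3 + 0)) - 2)) = -2 + (1/9)*70*(3 - (1*((5 + 0)/3) - 2)) = -2 + (1/9)*70*(3 - (1*((1/3)*5) - 2)) = -2 + (1/9)*70*(3 - (1*(5/3) - 2)) = -2 + (1/9)*70*(3 - (5/3 - 2)) = -2 + (1/9)*70*(3 - 1*(-1/3)) = -2 + (1/9)*70*(3 + 1/3) = -2 + (1/9)*70*(10/3) = -2 + 700/27 = 646/27 ≈ 23.926)
-2369 + t = -2369 + 646/27 = -63317/27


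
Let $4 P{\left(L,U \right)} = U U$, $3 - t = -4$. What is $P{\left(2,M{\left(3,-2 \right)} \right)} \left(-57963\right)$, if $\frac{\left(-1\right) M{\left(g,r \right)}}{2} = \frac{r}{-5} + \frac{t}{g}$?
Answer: $- \frac{32478601}{75} \approx -4.3305 \cdot 10^{5}$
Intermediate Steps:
$t = 7$ ($t = 3 - -4 = 3 + 4 = 7$)
$M{\left(g,r \right)} = - \frac{14}{g} + \frac{2 r}{5}$ ($M{\left(g,r \right)} = - 2 \left(\frac{r}{-5} + \frac{7}{g}\right) = - 2 \left(r \left(- \frac{1}{5}\right) + \frac{7}{g}\right) = - 2 \left(- \frac{r}{5} + \frac{7}{g}\right) = - 2 \left(\frac{7}{g} - \frac{r}{5}\right) = - \frac{14}{g} + \frac{2 r}{5}$)
$P{\left(L,U \right)} = \frac{U^{2}}{4}$ ($P{\left(L,U \right)} = \frac{U U}{4} = \frac{U^{2}}{4}$)
$P{\left(2,M{\left(3,-2 \right)} \right)} \left(-57963\right) = \frac{\left(- \frac{14}{3} + \frac{2}{5} \left(-2\right)\right)^{2}}{4} \left(-57963\right) = \frac{\left(\left(-14\right) \frac{1}{3} - \frac{4}{5}\right)^{2}}{4} \left(-57963\right) = \frac{\left(- \frac{14}{3} - \frac{4}{5}\right)^{2}}{4} \left(-57963\right) = \frac{\left(- \frac{82}{15}\right)^{2}}{4} \left(-57963\right) = \frac{1}{4} \cdot \frac{6724}{225} \left(-57963\right) = \frac{1681}{225} \left(-57963\right) = - \frac{32478601}{75}$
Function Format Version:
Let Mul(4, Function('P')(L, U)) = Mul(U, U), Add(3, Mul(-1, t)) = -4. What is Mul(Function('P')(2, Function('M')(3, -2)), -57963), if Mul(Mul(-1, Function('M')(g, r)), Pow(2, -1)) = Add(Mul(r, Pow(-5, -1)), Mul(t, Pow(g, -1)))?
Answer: Rational(-32478601, 75) ≈ -4.3305e+5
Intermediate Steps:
t = 7 (t = Add(3, Mul(-1, -4)) = Add(3, 4) = 7)
Function('M')(g, r) = Add(Mul(-14, Pow(g, -1)), Mul(Rational(2, 5), r)) (Function('M')(g, r) = Mul(-2, Add(Mul(r, Pow(-5, -1)), Mul(7, Pow(g, -1)))) = Mul(-2, Add(Mul(r, Rational(-1, 5)), Mul(7, Pow(g, -1)))) = Mul(-2, Add(Mul(Rational(-1, 5), r), Mul(7, Pow(g, -1)))) = Mul(-2, Add(Mul(7, Pow(g, -1)), Mul(Rational(-1, 5), r))) = Add(Mul(-14, Pow(g, -1)), Mul(Rational(2, 5), r)))
Function('P')(L, U) = Mul(Rational(1, 4), Pow(U, 2)) (Function('P')(L, U) = Mul(Rational(1, 4), Mul(U, U)) = Mul(Rational(1, 4), Pow(U, 2)))
Mul(Function('P')(2, Function('M')(3, -2)), -57963) = Mul(Mul(Rational(1, 4), Pow(Add(Mul(-14, Pow(3, -1)), Mul(Rational(2, 5), -2)), 2)), -57963) = Mul(Mul(Rational(1, 4), Pow(Add(Mul(-14, Rational(1, 3)), Rational(-4, 5)), 2)), -57963) = Mul(Mul(Rational(1, 4), Pow(Add(Rational(-14, 3), Rational(-4, 5)), 2)), -57963) = Mul(Mul(Rational(1, 4), Pow(Rational(-82, 15), 2)), -57963) = Mul(Mul(Rational(1, 4), Rational(6724, 225)), -57963) = Mul(Rational(1681, 225), -57963) = Rational(-32478601, 75)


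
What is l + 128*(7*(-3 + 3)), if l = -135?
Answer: -135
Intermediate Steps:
l + 128*(7*(-3 + 3)) = -135 + 128*(7*(-3 + 3)) = -135 + 128*(7*0) = -135 + 128*0 = -135 + 0 = -135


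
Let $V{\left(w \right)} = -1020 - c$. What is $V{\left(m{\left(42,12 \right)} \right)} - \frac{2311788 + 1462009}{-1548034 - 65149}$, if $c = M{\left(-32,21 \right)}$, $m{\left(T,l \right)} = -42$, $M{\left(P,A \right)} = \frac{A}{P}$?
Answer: $- \frac{52499654773}{51621856} \approx -1017.0$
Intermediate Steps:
$c = - \frac{21}{32}$ ($c = \frac{21}{-32} = 21 \left(- \frac{1}{32}\right) = - \frac{21}{32} \approx -0.65625$)
$V{\left(w \right)} = - \frac{32619}{32}$ ($V{\left(w \right)} = -1020 - - \frac{21}{32} = -1020 + \frac{21}{32} = - \frac{32619}{32}$)
$V{\left(m{\left(42,12 \right)} \right)} - \frac{2311788 + 1462009}{-1548034 - 65149} = - \frac{32619}{32} - \frac{2311788 + 1462009}{-1548034 - 65149} = - \frac{32619}{32} - \frac{3773797}{-1613183} = - \frac{32619}{32} - 3773797 \left(- \frac{1}{1613183}\right) = - \frac{32619}{32} - - \frac{3773797}{1613183} = - \frac{32619}{32} + \frac{3773797}{1613183} = - \frac{52499654773}{51621856}$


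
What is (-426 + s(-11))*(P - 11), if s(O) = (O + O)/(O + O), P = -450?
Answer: 195925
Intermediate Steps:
s(O) = 1 (s(O) = (2*O)/((2*O)) = (2*O)*(1/(2*O)) = 1)
(-426 + s(-11))*(P - 11) = (-426 + 1)*(-450 - 11) = -425*(-461) = 195925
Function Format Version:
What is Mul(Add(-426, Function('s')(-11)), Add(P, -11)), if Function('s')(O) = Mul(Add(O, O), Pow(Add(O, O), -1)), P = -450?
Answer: 195925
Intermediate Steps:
Function('s')(O) = 1 (Function('s')(O) = Mul(Mul(2, O), Pow(Mul(2, O), -1)) = Mul(Mul(2, O), Mul(Rational(1, 2), Pow(O, -1))) = 1)
Mul(Add(-426, Function('s')(-11)), Add(P, -11)) = Mul(Add(-426, 1), Add(-450, -11)) = Mul(-425, -461) = 195925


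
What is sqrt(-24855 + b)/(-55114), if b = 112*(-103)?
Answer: -I*sqrt(36391)/55114 ≈ -0.0034613*I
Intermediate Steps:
b = -11536
sqrt(-24855 + b)/(-55114) = sqrt(-24855 - 11536)/(-55114) = sqrt(-36391)*(-1/55114) = (I*sqrt(36391))*(-1/55114) = -I*sqrt(36391)/55114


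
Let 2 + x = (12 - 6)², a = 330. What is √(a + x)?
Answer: 2*√91 ≈ 19.079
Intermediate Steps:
x = 34 (x = -2 + (12 - 6)² = -2 + 6² = -2 + 36 = 34)
√(a + x) = √(330 + 34) = √364 = 2*√91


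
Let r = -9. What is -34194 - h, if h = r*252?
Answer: -31926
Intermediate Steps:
h = -2268 (h = -9*252 = -2268)
-34194 - h = -34194 - 1*(-2268) = -34194 + 2268 = -31926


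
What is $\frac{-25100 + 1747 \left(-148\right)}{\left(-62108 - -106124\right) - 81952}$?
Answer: $\frac{35457}{4742} \approx 7.4772$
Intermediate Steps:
$\frac{-25100 + 1747 \left(-148\right)}{\left(-62108 - -106124\right) - 81952} = \frac{-25100 - 258556}{\left(-62108 + 106124\right) - 81952} = - \frac{283656}{44016 - 81952} = - \frac{283656}{-37936} = \left(-283656\right) \left(- \frac{1}{37936}\right) = \frac{35457}{4742}$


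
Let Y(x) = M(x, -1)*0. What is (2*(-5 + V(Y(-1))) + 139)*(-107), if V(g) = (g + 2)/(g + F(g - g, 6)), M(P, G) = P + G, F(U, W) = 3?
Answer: -41837/3 ≈ -13946.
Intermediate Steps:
M(P, G) = G + P
Y(x) = 0 (Y(x) = (-1 + x)*0 = 0)
V(g) = (2 + g)/(3 + g) (V(g) = (g + 2)/(g + 3) = (2 + g)/(3 + g))
(2*(-5 + V(Y(-1))) + 139)*(-107) = (2*(-5 + (2 + 0)/(3 + 0)) + 139)*(-107) = (2*(-5 + 2/3) + 139)*(-107) = (2*(-5 + (⅓)*2) + 139)*(-107) = (2*(-5 + ⅔) + 139)*(-107) = (2*(-13/3) + 139)*(-107) = (-26/3 + 139)*(-107) = (391/3)*(-107) = -41837/3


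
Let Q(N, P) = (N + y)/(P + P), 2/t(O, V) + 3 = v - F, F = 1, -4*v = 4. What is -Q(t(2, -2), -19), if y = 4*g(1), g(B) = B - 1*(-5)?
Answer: 59/95 ≈ 0.62105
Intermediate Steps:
g(B) = 5 + B (g(B) = B + 5 = 5 + B)
v = -1 (v = -¼*4 = -1)
y = 24 (y = 4*(5 + 1) = 4*6 = 24)
t(O, V) = -⅖ (t(O, V) = 2/(-3 + (-1 - 1*1)) = 2/(-3 + (-1 - 1)) = 2/(-3 - 2) = 2/(-5) = 2*(-⅕) = -⅖)
Q(N, P) = (24 + N)/(2*P) (Q(N, P) = (N + 24)/(P + P) = (24 + N)/((2*P)) = (24 + N)*(1/(2*P)) = (24 + N)/(2*P))
-Q(t(2, -2), -19) = -(24 - ⅖)/(2*(-19)) = -(-1)*118/(2*19*5) = -1*(-59/95) = 59/95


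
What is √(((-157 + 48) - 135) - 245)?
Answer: I*√489 ≈ 22.113*I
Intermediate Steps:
√(((-157 + 48) - 135) - 245) = √((-109 - 135) - 245) = √(-244 - 245) = √(-489) = I*√489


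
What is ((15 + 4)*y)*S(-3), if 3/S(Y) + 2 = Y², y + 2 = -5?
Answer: -57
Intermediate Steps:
y = -7 (y = -2 - 5 = -7)
S(Y) = 3/(-2 + Y²)
((15 + 4)*y)*S(-3) = ((15 + 4)*(-7))*(3/(-2 + (-3)²)) = (19*(-7))*(3/(-2 + 9)) = -399/7 = -133*3/7 = -57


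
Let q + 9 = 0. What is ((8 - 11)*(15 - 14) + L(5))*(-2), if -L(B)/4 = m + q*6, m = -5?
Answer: -466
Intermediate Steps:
q = -9 (q = -9 + 0 = -9)
L(B) = 236 (L(B) = -4*(-5 - 9*6) = -4*(-5 - 54) = -4*(-59) = 236)
((8 - 11)*(15 - 14) + L(5))*(-2) = ((8 - 11)*(15 - 14) + 236)*(-2) = (-3*1 + 236)*(-2) = (-3 + 236)*(-2) = 233*(-2) = -466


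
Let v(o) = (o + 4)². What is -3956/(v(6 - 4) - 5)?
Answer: -3956/31 ≈ -127.61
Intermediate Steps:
v(o) = (4 + o)²
-3956/(v(6 - 4) - 5) = -3956/((4 + (6 - 4))² - 5) = -3956/((4 + 2)² - 5) = -3956/(6² - 5) = -3956/(36 - 5) = -3956/31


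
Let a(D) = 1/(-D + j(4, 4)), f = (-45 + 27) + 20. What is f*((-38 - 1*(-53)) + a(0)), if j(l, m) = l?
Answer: 61/2 ≈ 30.500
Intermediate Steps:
f = 2 (f = -18 + 20 = 2)
a(D) = 1/(4 - D) (a(D) = 1/(-D + 4) = 1/(4 - D))
f*((-38 - 1*(-53)) + a(0)) = 2*((-38 - 1*(-53)) - 1/(-4 + 0)) = 2*((-38 + 53) - 1/(-4)) = 2*(15 - 1*(-¼)) = 2*(15 + ¼) = 2*(61/4) = 61/2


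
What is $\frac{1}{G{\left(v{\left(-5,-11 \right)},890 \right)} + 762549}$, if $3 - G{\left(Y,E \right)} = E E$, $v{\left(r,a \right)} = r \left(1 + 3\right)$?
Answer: $- \frac{1}{29548} \approx -3.3843 \cdot 10^{-5}$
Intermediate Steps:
$v{\left(r,a \right)} = 4 r$ ($v{\left(r,a \right)} = r 4 = 4 r$)
$G{\left(Y,E \right)} = 3 - E^{2}$ ($G{\left(Y,E \right)} = 3 - E E = 3 - E^{2}$)
$\frac{1}{G{\left(v{\left(-5,-11 \right)},890 \right)} + 762549} = \frac{1}{\left(3 - 890^{2}\right) + 762549} = \frac{1}{\left(3 - 792100\right) + 762549} = \frac{1}{-792097 + 762549} = \frac{1}{-29548} = - \frac{1}{29548}$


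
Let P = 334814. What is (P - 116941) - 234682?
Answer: -16809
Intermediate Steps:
(P - 116941) - 234682 = (334814 - 116941) - 234682 = 217873 - 234682 = -16809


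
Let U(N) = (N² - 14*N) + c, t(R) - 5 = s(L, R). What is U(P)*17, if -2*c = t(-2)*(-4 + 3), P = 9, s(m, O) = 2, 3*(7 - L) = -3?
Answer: -1411/2 ≈ -705.50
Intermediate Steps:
L = 8 (L = 7 - ⅓*(-3) = 7 + 1 = 8)
t(R) = 7 (t(R) = 5 + 2 = 7)
c = 7/2 (c = -7*(-4 + 3)/2 = -7*(-1)/2 = -½*(-7) = 7/2 ≈ 3.5000)
U(N) = 7/2 + N² - 14*N (U(N) = (N² - 14*N) + 7/2 = 7/2 + N² - 14*N)
U(P)*17 = (7/2 + 9² - 14*9)*17 = (7/2 + 81 - 126)*17 = -83/2*17 = -1411/2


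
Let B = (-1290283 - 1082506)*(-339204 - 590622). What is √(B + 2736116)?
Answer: √2206283640830 ≈ 1.4854e+6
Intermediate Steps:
B = 2206280904714 (B = -2372789*(-929826) = 2206280904714)
√(B + 2736116) = √(2206280904714 + 2736116) = √2206283640830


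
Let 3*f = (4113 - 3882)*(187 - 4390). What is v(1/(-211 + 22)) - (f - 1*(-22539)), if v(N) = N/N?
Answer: 301093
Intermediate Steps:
f = -323631 (f = ((4113 - 3882)*(187 - 4390))/3 = (231*(-4203))/3 = (1/3)*(-970893) = -323631)
v(N) = 1
v(1/(-211 + 22)) - (f - 1*(-22539)) = 1 - (-323631 - 1*(-22539)) = 1 - (-323631 + 22539) = 1 - 1*(-301092) = 1 + 301092 = 301093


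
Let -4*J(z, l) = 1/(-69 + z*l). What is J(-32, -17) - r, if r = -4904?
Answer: 9317599/1900 ≈ 4904.0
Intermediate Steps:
J(z, l) = -1/(4*(-69 + l*z)) (J(z, l) = -1/(4*(-69 + z*l)) = -1/(4*(-69 + l*z)))
J(-32, -17) - r = -1/(-276 + 4*(-17)*(-32)) - 1*(-4904) = -1/(-276 + 2176) + 4904 = -1/1900 + 4904 = 9317599/1900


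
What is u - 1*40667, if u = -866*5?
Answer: -44997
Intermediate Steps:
u = -4330
u - 1*40667 = -4330 - 1*40667 = -4330 - 40667 = -44997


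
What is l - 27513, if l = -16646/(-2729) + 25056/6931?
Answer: -17938495253/652231 ≈ -27503.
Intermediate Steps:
l = 6336250/652231 (l = -16646*(-1/2729) + 25056*(1/6931) = 16646/2729 + 864/239 = 6336250/652231 ≈ 9.7147)
l - 27513 = 6336250/652231 - 27513 = -17938495253/652231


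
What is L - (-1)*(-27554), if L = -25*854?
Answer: -48904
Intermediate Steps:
L = -21350
L - (-1)*(-27554) = -21350 - (-1)*(-27554) = -21350 - 1*27554 = -21350 - 27554 = -48904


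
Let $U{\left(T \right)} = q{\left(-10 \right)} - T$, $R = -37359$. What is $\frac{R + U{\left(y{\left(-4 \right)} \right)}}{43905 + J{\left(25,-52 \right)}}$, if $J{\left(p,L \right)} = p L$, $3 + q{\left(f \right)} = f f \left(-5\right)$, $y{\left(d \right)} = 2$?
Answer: $- \frac{37864}{42605} \approx -0.88872$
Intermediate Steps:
$q{\left(f \right)} = -3 - 5 f^{2}$ ($q{\left(f \right)} = -3 + f f \left(-5\right) = -3 + f^{2} \left(-5\right) = -3 - 5 f^{2}$)
$U{\left(T \right)} = -503 - T$ ($U{\left(T \right)} = \left(-3 - 5 \left(-10\right)^{2}\right) - T = \left(-3 - 500\right) - T = -503 - T$)
$J{\left(p,L \right)} = L p$
$\frac{R + U{\left(y{\left(-4 \right)} \right)}}{43905 + J{\left(25,-52 \right)}} = \frac{-37359 - 505}{43905 - 1300} = \frac{-37359 - 505}{42605} = \left(-37864\right) \frac{1}{42605} = - \frac{37864}{42605}$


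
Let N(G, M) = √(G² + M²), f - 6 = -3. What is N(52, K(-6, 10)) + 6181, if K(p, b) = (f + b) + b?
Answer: 6181 + √3233 ≈ 6237.9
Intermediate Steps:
f = 3 (f = 6 - 3 = 3)
K(p, b) = 3 + 2*b (K(p, b) = (3 + b) + b = 3 + 2*b)
N(52, K(-6, 10)) + 6181 = √(52² + (3 + 2*10)²) + 6181 = √(2704 + (3 + 20)²) + 6181 = √(2704 + 23²) + 6181 = √(2704 + 529) + 6181 = √3233 + 6181 = 6181 + √3233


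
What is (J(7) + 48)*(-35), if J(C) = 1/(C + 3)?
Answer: -3367/2 ≈ -1683.5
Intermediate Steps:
J(C) = 1/(3 + C)
(J(7) + 48)*(-35) = (1/(3 + 7) + 48)*(-35) = (1/10 + 48)*(-35) = (481/10)*(-35) = -3367/2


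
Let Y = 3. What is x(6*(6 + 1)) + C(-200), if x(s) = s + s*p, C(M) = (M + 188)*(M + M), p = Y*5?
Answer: 5472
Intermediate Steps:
p = 15 (p = 3*5 = 15)
C(M) = 2*M*(188 + M) (C(M) = (188 + M)*(2*M) = 2*M*(188 + M))
x(s) = 16*s (x(s) = s + s*15 = s + 15*s = 16*s)
x(6*(6 + 1)) + C(-200) = 16*(6*(6 + 1)) + 2*(-200)*(188 - 200) = 16*(6*7) + 2*(-200)*(-12) = 16*42 + 4800 = 672 + 4800 = 5472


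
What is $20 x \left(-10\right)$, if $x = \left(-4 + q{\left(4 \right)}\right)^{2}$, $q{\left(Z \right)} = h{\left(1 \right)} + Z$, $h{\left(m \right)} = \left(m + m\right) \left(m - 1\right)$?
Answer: $0$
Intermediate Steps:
$h{\left(m \right)} = 2 m \left(-1 + m\right)$
$q{\left(Z \right)} = Z$ ($q{\left(Z \right)} = 2 \cdot 1 \left(-1 + 1\right) + Z = 2 \cdot 1 \cdot 0 + Z = 0 + Z = Z$)
$x = 0$ ($x = \left(-4 + 4\right)^{2} = 0^{2} = 0$)
$20 x \left(-10\right) = 20 \cdot 0 \left(-10\right) = 0 \left(-10\right) = 0$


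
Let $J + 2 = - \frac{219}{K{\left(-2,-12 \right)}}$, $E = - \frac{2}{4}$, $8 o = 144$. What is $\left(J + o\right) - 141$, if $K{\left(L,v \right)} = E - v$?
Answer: $- \frac{3313}{23} \approx -144.04$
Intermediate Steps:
$o = 18$ ($o = \frac{1}{8} \cdot 144 = 18$)
$E = - \frac{1}{2}$ ($E = \left(-2\right) \frac{1}{4} = - \frac{1}{2} \approx -0.5$)
$K{\left(L,v \right)} = - \frac{1}{2} - v$
$J = - \frac{484}{23}$ ($J = -2 - \frac{219}{- \frac{1}{2} - -12} = -2 - \frac{219}{- \frac{1}{2} + 12} = -2 - \frac{219}{\frac{23}{2}} = -2 - \frac{438}{23} = - \frac{484}{23} \approx -21.043$)
$\left(J + o\right) - 141 = \left(- \frac{484}{23} + 18\right) - 141 = - \frac{70}{23} - 141 = - \frac{3313}{23}$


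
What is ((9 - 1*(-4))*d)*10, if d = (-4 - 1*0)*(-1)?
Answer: 520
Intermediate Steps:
d = 4 (d = (-4 + 0)*(-1) = -4*(-1) = 4)
((9 - 1*(-4))*d)*10 = ((9 - 1*(-4))*4)*10 = ((9 + 4)*4)*10 = (13*4)*10 = 52*10 = 520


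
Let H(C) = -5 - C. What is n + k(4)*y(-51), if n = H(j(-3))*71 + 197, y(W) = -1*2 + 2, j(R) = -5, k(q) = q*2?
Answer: 197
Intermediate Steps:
k(q) = 2*q
y(W) = 0 (y(W) = -2 + 2 = 0)
n = 197 (n = (-5 - 1*(-5))*71 + 197 = (-5 + 5)*71 + 197 = 0*71 + 197 = 0 + 197 = 197)
n + k(4)*y(-51) = 197 + (2*4)*0 = 197 + 8*0 = 197 + 0 = 197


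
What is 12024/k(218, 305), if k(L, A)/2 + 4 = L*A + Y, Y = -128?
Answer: 3006/33179 ≈ 0.090599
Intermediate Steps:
k(L, A) = -264 + 2*A*L (k(L, A) = -8 + 2*(L*A - 128) = -8 + 2*(A*L - 128) = -8 + 2*(-128 + A*L) = -8 + (-256 + 2*A*L) = -264 + 2*A*L)
12024/k(218, 305) = 12024/(-264 + 2*305*218) = 12024/(-264 + 132980) = 12024/132716 = 12024*(1/132716) = 3006/33179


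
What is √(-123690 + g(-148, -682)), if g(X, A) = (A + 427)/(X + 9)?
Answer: 9*I*√29503445/139 ≈ 351.69*I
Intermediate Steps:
g(X, A) = (427 + A)/(9 + X)
√(-123690 + g(-148, -682)) = √(-123690 + (427 - 682)/(9 - 148)) = √(-123690 - 255/(-139)) = √(-123690 - 1/139*(-255)) = √(-123690 + 255/139) = √(-17192655/139) = 9*I*√29503445/139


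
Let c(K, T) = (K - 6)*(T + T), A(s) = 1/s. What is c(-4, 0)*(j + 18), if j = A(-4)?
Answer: 0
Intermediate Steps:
j = -¼ (j = 1/(-4) = -¼ ≈ -0.25000)
c(K, T) = 2*T*(-6 + K) (c(K, T) = (-6 + K)*(2*T) = 2*T*(-6 + K))
c(-4, 0)*(j + 18) = (2*0*(-6 - 4))*(-¼ + 18) = (2*0*(-10))*(71/4) = 0*(71/4) = 0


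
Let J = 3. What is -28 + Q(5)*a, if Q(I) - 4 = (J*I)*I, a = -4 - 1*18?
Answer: -1766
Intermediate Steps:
a = -22 (a = -4 - 18 = -22)
Q(I) = 4 + 3*I² (Q(I) = 4 + (3*I)*I = 4 + 3*I²)
-28 + Q(5)*a = -28 + (4 + 3*5²)*(-22) = -28 + (4 + 3*25)*(-22) = -28 + (4 + 75)*(-22) = -28 + 79*(-22) = -28 - 1738 = -1766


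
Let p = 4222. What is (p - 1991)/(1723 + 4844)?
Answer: 2231/6567 ≈ 0.33973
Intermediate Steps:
(p - 1991)/(1723 + 4844) = (4222 - 1991)/(1723 + 4844) = 2231/6567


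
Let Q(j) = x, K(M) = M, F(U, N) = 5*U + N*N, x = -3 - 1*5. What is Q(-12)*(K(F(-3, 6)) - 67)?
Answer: 368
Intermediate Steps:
x = -8 (x = -3 - 5 = -8)
F(U, N) = N² + 5*U (F(U, N) = 5*U + N² = N² + 5*U)
Q(j) = -8
Q(-12)*(K(F(-3, 6)) - 67) = -8*((6² + 5*(-3)) - 67) = -8*((36 - 15) - 67) = -8*(21 - 67) = -8*(-46) = 368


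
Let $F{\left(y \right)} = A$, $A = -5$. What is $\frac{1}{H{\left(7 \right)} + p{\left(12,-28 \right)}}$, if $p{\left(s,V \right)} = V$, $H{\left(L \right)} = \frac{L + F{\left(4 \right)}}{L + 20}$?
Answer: $- \frac{27}{754} \approx -0.035809$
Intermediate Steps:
$F{\left(y \right)} = -5$
$H{\left(L \right)} = \frac{-5 + L}{20 + L}$ ($H{\left(L \right)} = \frac{L - 5}{L + 20} = \frac{-5 + L}{20 + L}$)
$\frac{1}{H{\left(7 \right)} + p{\left(12,-28 \right)}} = \frac{1}{\frac{-5 + 7}{20 + 7} - 28} = \frac{1}{\frac{1}{27} \cdot 2 - 28} = \frac{1}{\frac{2}{27} - 28} = \frac{1}{- \frac{754}{27}} = - \frac{27}{754}$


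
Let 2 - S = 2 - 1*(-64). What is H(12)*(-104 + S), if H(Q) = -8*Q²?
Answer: 193536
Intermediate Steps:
S = -64 (S = 2 - (2 - 1*(-64)) = 2 - (2 + 64) = 2 - 1*66 = 2 - 66 = -64)
H(12)*(-104 + S) = (-8*12²)*(-104 - 64) = -8*144*(-168) = -1152*(-168) = 193536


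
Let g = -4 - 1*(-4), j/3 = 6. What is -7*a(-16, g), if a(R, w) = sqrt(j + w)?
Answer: -21*sqrt(2) ≈ -29.698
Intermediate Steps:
j = 18 (j = 3*6 = 18)
g = 0 (g = -4 + 4 = 0)
a(R, w) = sqrt(18 + w)
-7*a(-16, g) = -7*sqrt(18 + 0) = -21*sqrt(2)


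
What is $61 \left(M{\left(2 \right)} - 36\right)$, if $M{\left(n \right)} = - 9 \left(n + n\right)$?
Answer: $-4392$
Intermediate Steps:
$M{\left(n \right)} = - 18 n$ ($M{\left(n \right)} = - 9 \cdot 2 n = - 18 n$)
$61 \left(M{\left(2 \right)} - 36\right) = 61 \left(\left(-18\right) 2 - 36\right) = 61 \left(-36 - 36\right) = 61 \left(-72\right) = -4392$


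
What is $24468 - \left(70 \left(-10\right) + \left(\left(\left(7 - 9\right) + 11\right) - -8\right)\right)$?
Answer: $25151$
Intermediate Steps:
$24468 - \left(70 \left(-10\right) + \left(\left(\left(7 - 9\right) + 11\right) - -8\right)\right) = 24468 - \left(-700 + \left(\left(-2 + 11\right) + 8\right)\right) = 24468 - \left(-700 + \left(9 + 8\right)\right) = 24468 - \left(-700 + 17\right) = 24468 - -683 = 24468 + 683 = 25151$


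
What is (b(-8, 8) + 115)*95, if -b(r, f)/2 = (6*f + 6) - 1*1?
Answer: 855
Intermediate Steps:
b(r, f) = -10 - 12*f (b(r, f) = -2*((6*f + 6) - 1*1) = -2*((6 + 6*f) - 1) = -2*(5 + 6*f) = -10 - 12*f)
(b(-8, 8) + 115)*95 = ((-10 - 12*8) + 115)*95 = ((-10 - 96) + 115)*95 = (-106 + 115)*95 = 9*95 = 855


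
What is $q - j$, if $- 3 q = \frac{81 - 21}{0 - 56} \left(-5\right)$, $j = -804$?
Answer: $\frac{11231}{14} \approx 802.21$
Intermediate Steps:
$q = - \frac{25}{14}$ ($q = - \frac{\frac{81 - 21}{0 - 56} \left(-5\right)}{3} = - \frac{\frac{60}{-56} \left(-5\right)}{3} = - \frac{60 \left(- \frac{1}{56}\right) \left(-5\right)}{3} = - \frac{\left(- \frac{15}{14}\right) \left(-5\right)}{3} = \left(- \frac{1}{3}\right) \frac{75}{14} = - \frac{25}{14} \approx -1.7857$)
$q - j = - \frac{25}{14} - -804 = - \frac{25}{14} + 804 = \frac{11231}{14}$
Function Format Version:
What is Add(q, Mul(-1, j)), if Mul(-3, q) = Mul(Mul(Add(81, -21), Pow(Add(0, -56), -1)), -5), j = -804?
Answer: Rational(11231, 14) ≈ 802.21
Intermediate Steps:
q = Rational(-25, 14) (q = Mul(Rational(-1, 3), Mul(Mul(Add(81, -21), Pow(Add(0, -56), -1)), -5)) = Mul(Rational(-1, 3), Mul(Mul(60, Pow(-56, -1)), -5)) = Mul(Rational(-1, 3), Mul(Mul(60, Rational(-1, 56)), -5)) = Mul(Rational(-1, 3), Mul(Rational(-15, 14), -5)) = Mul(Rational(-1, 3), Rational(75, 14)) = Rational(-25, 14) ≈ -1.7857)
Add(q, Mul(-1, j)) = Add(Rational(-25, 14), Mul(-1, -804)) = Add(Rational(-25, 14), 804) = Rational(11231, 14)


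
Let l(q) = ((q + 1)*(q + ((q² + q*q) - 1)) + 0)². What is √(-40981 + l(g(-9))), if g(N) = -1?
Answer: I*√40981 ≈ 202.44*I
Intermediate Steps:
l(q) = (1 + q)²*(-1 + q + 2*q²)² (l(q) = ((1 + q)*(q + ((q² + q²) - 1)) + 0)² = ((1 + q)*(q + (2*q² - 1)) + 0)² = ((1 + q)*(q + (-1 + 2*q²)) + 0)² = ((1 + q)*(-1 + q + 2*q²) + 0)² = ((1 + q)*(-1 + q + 2*q²))² = (1 + q)²*(-1 + q + 2*q²)²)
√(-40981 + l(g(-9))) = √(-40981 + (1 - 1)²*(-1 - 1 + 2*(-1)²)²) = √(-40981 + 0²*(-1 - 1 + 2*1)²) = √(-40981 + 0*(-1 - 1 + 2)²) = √(-40981 + 0*0²) = √(-40981 + 0*0) = √(-40981 + 0) = √(-40981) = I*√40981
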